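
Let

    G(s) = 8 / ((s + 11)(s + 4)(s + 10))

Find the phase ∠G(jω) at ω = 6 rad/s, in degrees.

At s = j6: numerator = 8, denominator = -460 + j948.
∠G = ∠num − ∠den = 0° − (115.88°) = -115.9°.

∠G(j6) ≈ -115.9°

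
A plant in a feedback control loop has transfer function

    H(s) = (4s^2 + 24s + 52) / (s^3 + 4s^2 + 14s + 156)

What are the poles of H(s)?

s = 1 + 5j, 1 - 5j, -6

The poles are the roots of the denominator s^3 + 4s^2 + 14s + 156 = 0.
Trying s = -6: the polynomial evaluates to 0, so (s + 6) is a factor.
Dividing out leaves s^2 - 2s + 26 = 0.
The quadratic formula then gives s = 1 ± 5j.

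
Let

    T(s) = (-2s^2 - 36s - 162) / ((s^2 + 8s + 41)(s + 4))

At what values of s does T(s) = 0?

Set the numerator to zero: -2s^2 - 36s - 162 = 0, i.e. -2·(s^2 + 18s + 81) = 0.
Factoring: (s + 9)^2 = 0.

s = -9, -9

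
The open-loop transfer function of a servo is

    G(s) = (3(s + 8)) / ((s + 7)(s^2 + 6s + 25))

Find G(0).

At s = 0 each factor (s + a) contributes a and each (s^2 + bs + c) contributes c.
G(0) = 3·(8) / ((7) · (25)) = 24/175 = 24/175.

G(0) = 24/175 ≈ 0.1371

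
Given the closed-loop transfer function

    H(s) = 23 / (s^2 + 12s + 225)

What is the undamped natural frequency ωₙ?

ωₙ = 15 rad/s

Compare the denominator to the standard form s^2 + 2ζωₙs + ωₙ².
ωₙ² = 225, so ωₙ = 15 rad/s.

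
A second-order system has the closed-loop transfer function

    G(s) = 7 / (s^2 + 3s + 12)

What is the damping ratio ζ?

ζ ≈ 0.4330

Compare the denominator to the standard form s^2 + 2ζωₙs + ωₙ².
ωₙ² = 12, so ωₙ = √12 ≈ 3.464 rad/s.
2ζωₙ = 3, so ζ = 3/(2·√12) ≈ 0.4330.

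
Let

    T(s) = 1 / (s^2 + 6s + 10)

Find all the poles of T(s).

The poles are the roots of the denominator s^2 + 6s + 10 = 0.
Using the quadratic formula: s = (-6 ± √(-4))/2 = -3 ± 1j.

s = -3 + j, -3 - j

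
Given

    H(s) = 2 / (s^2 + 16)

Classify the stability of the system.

The denominator s^2 + 16 factors as (s^2 + 16), giving poles at s = 4j, -4j.
Since the simple pole(s) at s = ±4j lie on the jω-axis with none in the right half-plane, the system is marginally stable.

marginally stable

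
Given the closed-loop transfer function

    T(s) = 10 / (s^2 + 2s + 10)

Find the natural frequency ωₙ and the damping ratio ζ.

Compare the denominator to the standard form s^2 + 2ζωₙs + ωₙ².
ωₙ² = 10, so ωₙ = √10 ≈ 3.162 rad/s.
2ζωₙ = 2, so ζ = 2/(2·√10) ≈ 0.3162.

ωₙ ≈ 3.162 rad/s, ζ ≈ 0.3162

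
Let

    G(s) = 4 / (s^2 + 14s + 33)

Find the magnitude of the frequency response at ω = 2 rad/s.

Substitute s = j2: numerator = 4, denominator = 29 + j28.
|G(j2)| = |4| / |29 + j28| = 4 / 40.311 ≈ 0.09923.

|G(j2)| ≈ 0.09923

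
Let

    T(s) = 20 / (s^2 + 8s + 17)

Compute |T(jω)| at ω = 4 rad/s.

Substitute s = j4: numerator = 20, denominator = 1 + j32.
|T(j4)| = |20| / |1 + j32| = 20 / 32.016 ≈ 0.6247.

|T(j4)| ≈ 0.6247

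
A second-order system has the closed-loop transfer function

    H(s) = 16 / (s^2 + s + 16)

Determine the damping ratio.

ζ = 0.125

Compare the denominator to the standard form s^2 + 2ζωₙs + ωₙ².
ωₙ² = 16, so ωₙ = 4 rad/s.
2ζωₙ = 1, so ζ = 1/(2·4) = 0.125.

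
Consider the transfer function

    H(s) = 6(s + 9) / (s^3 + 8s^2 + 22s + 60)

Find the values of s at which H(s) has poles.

The poles are the roots of the denominator s^3 + 8s^2 + 22s + 60 = 0.
Trying s = -6: the polynomial evaluates to 0, so (s + 6) is a factor.
Dividing out leaves s^2 + 2s + 10 = 0.
The quadratic formula then gives s = -1 ± 3j.

s = -1 ± 3j, -6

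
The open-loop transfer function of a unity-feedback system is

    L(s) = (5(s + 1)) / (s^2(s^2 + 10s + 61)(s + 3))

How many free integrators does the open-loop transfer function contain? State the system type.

The denominator has 2 factors of s at the origin (free integrators), so this is a Type 2 system.

Type 2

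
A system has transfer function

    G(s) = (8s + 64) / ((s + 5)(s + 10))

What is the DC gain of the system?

Set s = 0: G(0) = (64) / (50) = 32/25.

G(0) = 32/25 ≈ 1.280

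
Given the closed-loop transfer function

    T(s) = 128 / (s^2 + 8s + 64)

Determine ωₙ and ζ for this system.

Compare the denominator to the standard form s^2 + 2ζωₙs + ωₙ².
ωₙ² = 64, so ωₙ = 8 rad/s.
2ζωₙ = 8, so ζ = 8/(2·8) = 0.5.

ωₙ = 8 rad/s, ζ = 0.5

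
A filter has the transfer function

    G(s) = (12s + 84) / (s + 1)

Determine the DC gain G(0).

G(0) = 84

Set s = 0: G(0) = (84) / (1) = 84.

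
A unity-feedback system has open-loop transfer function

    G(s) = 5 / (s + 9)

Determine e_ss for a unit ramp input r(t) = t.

G(s) has no poles at the origin.
This is a Type 0 system; Kv = lim_{s→0} s·G(s) = 0, so the steady-state error for a ramp input is infinite.

e_ss = ∞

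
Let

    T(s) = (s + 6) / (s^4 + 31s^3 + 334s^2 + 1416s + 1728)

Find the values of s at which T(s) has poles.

The poles are the roots of the denominator s^4 + 31s^3 + 334s^2 + 1416s + 1728 = 0.
Trying s = -2: the polynomial evaluates to 0, so (s + 2) is a factor.
Dividing out leaves s^3 + 29s^2 + 276s + 864 = 0.
This factors further as (s + 9)(s + 12)(s + 8) = 0.

s = -2, -9, -12, -8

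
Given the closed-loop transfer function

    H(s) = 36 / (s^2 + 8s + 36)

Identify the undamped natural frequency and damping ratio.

Compare the denominator to the standard form s^2 + 2ζωₙs + ωₙ².
ωₙ² = 36, so ωₙ = 6 rad/s.
2ζωₙ = 8, so ζ = 8/(2·6) ≈ 0.6667.

ωₙ = 6 rad/s, ζ ≈ 0.6667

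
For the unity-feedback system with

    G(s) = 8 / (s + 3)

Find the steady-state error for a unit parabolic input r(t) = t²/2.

G(s) has no poles at the origin.
This is a Type 0 system; Ka = lim_{s→0} s^2·G(s) = 0, so the steady-state error for a parabola input is infinite.

e_ss = ∞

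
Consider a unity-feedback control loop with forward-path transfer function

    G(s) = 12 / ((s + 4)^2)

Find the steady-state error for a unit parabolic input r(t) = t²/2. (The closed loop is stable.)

e_ss = ∞

G(s) has no poles at the origin.
This is a Type 0 system; Ka = lim_{s→0} s^2·G(s) = 0, so the steady-state error for a parabola input is infinite.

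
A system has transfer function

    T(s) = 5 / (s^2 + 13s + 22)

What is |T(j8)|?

Substitute s = j8: numerator = 5, denominator = -42 + j104.
|T(j8)| = |5| / |-42 + j104| = 5 / 112.16 ≈ 0.04458.

|T(j8)| ≈ 0.04458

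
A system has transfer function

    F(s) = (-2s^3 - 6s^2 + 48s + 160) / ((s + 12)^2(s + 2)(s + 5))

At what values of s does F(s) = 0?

Set the numerator to zero: -2s^3 - 6s^2 + 48s + 160 = 0, i.e. -2·(s^3 + 3s^2 - 24s - 80) = 0.
Factoring: (s - 5)(s + 4)^2 = 0.

s = 5, -4, -4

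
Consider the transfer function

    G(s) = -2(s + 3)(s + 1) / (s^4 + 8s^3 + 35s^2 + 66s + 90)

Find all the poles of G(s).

s = -1 ± 2j, -3 ± 3j

The poles are the roots of the denominator s^4 + 8s^3 + 35s^2 + 66s + 90 = 0.
No real roots exist; factor into two real quadratics: (s^2 + 2s + 5)(s^2 + 6s + 18) = 0.
Each quadratic gives a conjugate pair via the quadratic formula.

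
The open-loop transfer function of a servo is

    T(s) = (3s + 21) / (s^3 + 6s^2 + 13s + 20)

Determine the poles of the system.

The poles are the roots of the denominator s^3 + 6s^2 + 13s + 20 = 0.
Trying s = -4: the polynomial evaluates to 0, so (s + 4) is a factor.
Dividing out leaves s^2 + 2s + 5 = 0.
The quadratic formula then gives s = -1 ± 2j.

s = -1 ± 2j, -4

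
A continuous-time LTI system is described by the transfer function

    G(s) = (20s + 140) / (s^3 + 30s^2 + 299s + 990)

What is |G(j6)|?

|G(j6)| ≈ 0.1167

Substitute s = j6: numerator = 140 + j120, denominator = -90 + j1578.
|G(j6)| = |140 + j120| / |-90 + j1578| = 184.39 / 1580.6 ≈ 0.1167.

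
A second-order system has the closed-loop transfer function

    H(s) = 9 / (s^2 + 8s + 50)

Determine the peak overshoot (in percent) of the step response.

%OS ≈ 11.6%

Comparing s^2 + 8s + 50 to s^2 + 2ζωₙs + ωₙ²: ωₙ = √50 ≈ 7.071 rad/s and ζ = 8/(2·√50) ≈ 0.5657.
%OS = 100·exp(−πζ/√(1−ζ²)) = 100·exp(−π·0.5657/√(1−0.5657²)) ≈ 11.6%.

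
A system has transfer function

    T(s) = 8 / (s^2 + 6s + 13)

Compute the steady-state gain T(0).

Set s = 0: T(0) = (8) / (13) = 8/13.

T(0) = 8/13 ≈ 0.6154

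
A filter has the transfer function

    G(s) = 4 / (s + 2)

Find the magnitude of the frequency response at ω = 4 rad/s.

Substitute s = j4: numerator = 4, denominator = 2 + j4.
|G(j4)| = |4| / |2 + j4| = 4 / 4.4721 ≈ 0.8944.

|G(j4)| ≈ 0.8944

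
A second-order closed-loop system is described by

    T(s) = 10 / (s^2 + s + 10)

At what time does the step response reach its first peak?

Comparing s^2 + s + 10 to s^2 + 2ζωₙs + ωₙ²: ωₙ = √10 ≈ 3.162 rad/s and ζ = 1/(2·√10) ≈ 0.1581.
ζωₙ = 1/2 = 0.5, so ω_d = ωₙ√(1−ζ²) = √(ωₙ² − (ζωₙ)²) = √(10 − 0.5²) = √9.75 ≈ 3.122 rad/s.
t_p = π/ω_d = π/3.122 ≈ 1.006 s.

t_p ≈ 1.006 s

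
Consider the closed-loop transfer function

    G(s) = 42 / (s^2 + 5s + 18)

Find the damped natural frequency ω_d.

ω_d ≈ 3.428 rad/s

Comparing s^2 + 5s + 18 to s^2 + 2ζωₙs + ωₙ²: ωₙ = √18 ≈ 4.243 rad/s and ζ = 5/(2·√18) ≈ 0.5893.
ζωₙ = 5/2 = 2.5, so ω_d = ωₙ√(1−ζ²) = √(ωₙ² − (ζωₙ)²) = √(18 − 2.5²) = √11.75 ≈ 3.428 rad/s.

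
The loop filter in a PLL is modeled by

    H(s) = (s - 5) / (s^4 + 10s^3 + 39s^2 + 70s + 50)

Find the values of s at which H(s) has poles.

The poles are the roots of the denominator s^4 + 10s^3 + 39s^2 + 70s + 50 = 0.
No real roots exist; factor into two real quadratics: (s^2 + 6s + 10)(s^2 + 4s + 5) = 0.
Each quadratic gives a conjugate pair via the quadratic formula.

s = -3 ± j, -2 ± j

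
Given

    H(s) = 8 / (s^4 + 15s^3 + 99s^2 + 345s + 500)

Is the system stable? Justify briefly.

stable

The denominator s^4 + 15s^3 + 99s^2 + 345s + 500 factors as (s^2 + 6s + 25)(s + 4)(s + 5), giving poles at s = -3 ± 4j, -4, -5.
Since all poles lie strictly in the left half-plane, the system is stable.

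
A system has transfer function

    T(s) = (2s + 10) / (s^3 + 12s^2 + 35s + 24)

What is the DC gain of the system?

Set s = 0: T(0) = (10) / (24) = 5/12.

T(0) = 5/12 ≈ 0.4167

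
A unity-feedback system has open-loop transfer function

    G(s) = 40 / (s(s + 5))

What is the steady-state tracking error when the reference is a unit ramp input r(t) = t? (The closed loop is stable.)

G(s) has one pole at the origin.
This is a Type 1 system. Kv = lim_{s→0} s·G(s) = 40/5 = 8.
e_ss = 1/Kv = 1/(8) = 1/8 ≈ 0.1250.

e_ss = 0.1250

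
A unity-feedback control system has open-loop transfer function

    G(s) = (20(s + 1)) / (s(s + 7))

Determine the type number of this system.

The denominator has 1 factor of s at the origin (free integrator), so this is a Type 1 system.

Type 1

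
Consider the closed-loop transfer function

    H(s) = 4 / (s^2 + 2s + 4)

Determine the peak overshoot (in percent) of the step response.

%OS ≈ 16.3%

Comparing s^2 + 2s + 4 to s^2 + 2ζωₙs + ωₙ²: ωₙ = 2 rad/s and ζ = 2/(2·2) = 0.5.
%OS = 100·exp(−πζ/√(1−ζ²)) = 100·exp(−π·0.5/√(1−0.5²)) ≈ 16.3%.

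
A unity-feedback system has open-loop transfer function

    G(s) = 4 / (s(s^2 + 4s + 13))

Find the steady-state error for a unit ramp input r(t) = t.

G(s) has one pole at the origin.
This is a Type 1 system. Kv = lim_{s→0} s·G(s) = 4/13.
e_ss = 1/Kv = 1/(4/13) = 13/4 ≈ 3.250.

e_ss = 3.250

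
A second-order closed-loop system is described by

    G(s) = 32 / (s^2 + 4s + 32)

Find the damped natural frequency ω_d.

ω_d ≈ 5.292 rad/s

Comparing s^2 + 4s + 32 to s^2 + 2ζωₙs + ωₙ²: ωₙ = √32 ≈ 5.657 rad/s and ζ = 4/(2·√32) ≈ 0.3536.
ζωₙ = 4/2 = 2, so ω_d = ωₙ√(1−ζ²) = √(ωₙ² − (ζωₙ)²) = √(32 − 2²) = √28 ≈ 5.292 rad/s.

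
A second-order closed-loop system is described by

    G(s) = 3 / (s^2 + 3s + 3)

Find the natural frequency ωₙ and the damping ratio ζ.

ωₙ ≈ 1.732 rad/s, ζ ≈ 0.8660

Compare the denominator to the standard form s^2 + 2ζωₙs + ωₙ².
ωₙ² = 3, so ωₙ = √3 ≈ 1.732 rad/s.
2ζωₙ = 3, so ζ = 3/(2·√3) ≈ 0.8660.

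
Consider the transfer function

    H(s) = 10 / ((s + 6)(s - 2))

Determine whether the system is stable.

The poles can be read from the denominator factors: s = -6, 2.
Since the pole(s) at s = 2 lie in the right half-plane, the system is unstable.

unstable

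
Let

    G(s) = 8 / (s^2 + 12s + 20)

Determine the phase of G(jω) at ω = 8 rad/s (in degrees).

∠G(j8) ≈ -114.6°

At s = j8: numerator = 8, denominator = -44 + j96.
∠G = ∠num − ∠den = 0° − (114.62°) = -114.6°.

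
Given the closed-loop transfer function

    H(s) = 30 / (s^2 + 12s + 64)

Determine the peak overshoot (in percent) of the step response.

Comparing s^2 + 12s + 64 to s^2 + 2ζωₙs + ωₙ²: ωₙ = 8 rad/s and ζ = 12/(2·8) = 0.75.
%OS = 100·exp(−πζ/√(1−ζ²)) = 100·exp(−π·0.75/√(1−0.75²)) ≈ 2.84%.

%OS ≈ 2.84%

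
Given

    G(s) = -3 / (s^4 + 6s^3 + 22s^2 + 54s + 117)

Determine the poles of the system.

The poles are the roots of the denominator s^4 + 6s^3 + 22s^2 + 54s + 117 = 0.
No real roots exist; factor into two real quadratics: (s^2 + 9)(s^2 + 6s + 13) = 0.
Each quadratic gives a conjugate pair via the quadratic formula.

s = ±3j, -3 ± 2j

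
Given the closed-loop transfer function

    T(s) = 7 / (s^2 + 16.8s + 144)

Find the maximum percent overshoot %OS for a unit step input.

%OS ≈ 4.60%

Comparing s^2 + 16.8s + 144 to s^2 + 2ζωₙs + ωₙ²: ωₙ = 12 rad/s and ζ = 16.8/(2·12) = 0.7.
%OS = 100·exp(−πζ/√(1−ζ²)) = 100·exp(−π·0.7/√(1−0.7²)) ≈ 4.60%.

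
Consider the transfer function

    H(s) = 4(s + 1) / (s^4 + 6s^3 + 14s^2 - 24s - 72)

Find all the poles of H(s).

s = -3 ± 3j, 2, -2

The poles are the roots of the denominator s^4 + 6s^3 + 14s^2 - 24s - 72 = 0.
Trying s = 2: the polynomial evaluates to 0, so (s - 2) is a factor.
Dividing out leaves s^3 + 8s^2 + 30s + 36 = 0.
This factors further as (s^2 + 6s + 18)(s + 2) = 0.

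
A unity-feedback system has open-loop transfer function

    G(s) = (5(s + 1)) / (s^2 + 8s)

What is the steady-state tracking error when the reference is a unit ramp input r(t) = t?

e_ss = 1.600

G(s) has one pole at the origin.
This is a Type 1 system. Kv = lim_{s→0} s·G(s) = 5/8.
e_ss = 1/Kv = 1/(5/8) = 8/5 ≈ 1.600.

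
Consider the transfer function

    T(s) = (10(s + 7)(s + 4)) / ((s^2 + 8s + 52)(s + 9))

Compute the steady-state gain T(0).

T(0) = 70/117 ≈ 0.5983

At s = 0 each factor (s + a) contributes a and each (s^2 + bs + c) contributes c.
T(0) = 10·(7) · (4) / ((52) · (9)) = 280/468 = 70/117.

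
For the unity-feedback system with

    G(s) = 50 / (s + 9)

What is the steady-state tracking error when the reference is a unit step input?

G(s) has no poles at the origin.
This is a Type 0 system. Kp = lim_{s→0} G(s) = 50/9.
e_ss = 1/(1 + Kp) = 1/(1 + 50/9) = 9/59 ≈ 0.1525.

e_ss = 0.1525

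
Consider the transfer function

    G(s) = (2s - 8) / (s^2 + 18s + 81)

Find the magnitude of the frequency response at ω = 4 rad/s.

Substitute s = j4: numerator = -8 + j8, denominator = 65 + j72.
|G(j4)| = |-8 + j8| / |65 + j72| = 11.314 / 97 ≈ 0.1166.

|G(j4)| ≈ 0.1166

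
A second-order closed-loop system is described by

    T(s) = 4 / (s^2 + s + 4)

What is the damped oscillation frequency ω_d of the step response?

Comparing s^2 + s + 4 to s^2 + 2ζωₙs + ωₙ²: ωₙ = 2 rad/s and ζ = 1/(2·2) = 0.25.
ζωₙ = 1/2 = 0.5, so ω_d = ωₙ√(1−ζ²) = √(ωₙ² − (ζωₙ)²) = √(4 − 0.5²) = √3.75 ≈ 1.936 rad/s.

ω_d ≈ 1.936 rad/s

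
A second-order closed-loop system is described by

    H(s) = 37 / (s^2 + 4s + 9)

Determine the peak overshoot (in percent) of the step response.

Comparing s^2 + 4s + 9 to s^2 + 2ζωₙs + ωₙ²: ωₙ = 3 rad/s and ζ = 4/(2·3) ≈ 0.6667.
%OS = 100·exp(−πζ/√(1−ζ²)) = 100·exp(−π·0.6667/√(1−0.6667²)) ≈ 6.02%.

%OS ≈ 6.02%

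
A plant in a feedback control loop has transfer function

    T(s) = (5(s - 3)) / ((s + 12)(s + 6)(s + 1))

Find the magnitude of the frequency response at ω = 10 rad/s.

Substitute s = j10: numerator = -15 + j50, denominator = -1828 - j100.
|T(j10)| = |-15 + j50| / |-1828 - j100| = 52.202 / 1830.7 ≈ 0.02851.

|T(j10)| ≈ 0.02851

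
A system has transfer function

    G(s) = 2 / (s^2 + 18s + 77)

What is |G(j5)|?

|G(j5)| ≈ 0.01924

Substitute s = j5: numerator = 2, denominator = 52 + j90.
|G(j5)| = |2| / |52 + j90| = 2 / 103.94 ≈ 0.01924.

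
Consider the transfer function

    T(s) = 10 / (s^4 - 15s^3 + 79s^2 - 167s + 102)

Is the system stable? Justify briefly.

The denominator s^4 - 15s^3 + 79s^2 - 167s + 102 factors as (s - 1)(s^2 - 8s + 17)(s - 6), giving poles at s = 1, 4 + j, 4 - j, 6.
Since the pole(s) at s = 1, 4 ± j, 6 lie in the right half-plane, the system is unstable.

unstable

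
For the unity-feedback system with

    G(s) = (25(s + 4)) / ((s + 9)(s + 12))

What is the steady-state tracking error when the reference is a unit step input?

G(s) has no poles at the origin.
This is a Type 0 system. Kp = lim_{s→0} G(s) = 100/108 = 25/27.
e_ss = 1/(1 + Kp) = 1/(1 + 25/27) = 27/52 ≈ 0.5192.

e_ss = 0.5192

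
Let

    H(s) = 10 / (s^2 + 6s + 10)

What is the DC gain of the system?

At s = 0 each factor (s + a) contributes a and each (s^2 + bs + c) contributes c.
H(0) = 10·1 / ((10)) = 10/10 = 1.

H(0) = 1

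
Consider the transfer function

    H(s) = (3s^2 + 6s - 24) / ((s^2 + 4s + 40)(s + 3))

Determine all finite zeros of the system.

Set the numerator to zero: 3s^2 + 6s - 24 = 0, i.e. 3·(s^2 + 2s - 8) = 0.
Factoring: (s + 4)(s - 2) = 0.

s = -4, 2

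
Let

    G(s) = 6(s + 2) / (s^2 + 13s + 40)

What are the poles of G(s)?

s = -5, -8

The poles are the roots of the denominator s^2 + 13s + 40 = 0.
Factoring: (s + 5)(s + 8) = 0, so s = -5 and s = -8.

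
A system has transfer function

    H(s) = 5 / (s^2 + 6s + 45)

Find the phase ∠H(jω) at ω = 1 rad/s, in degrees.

At s = j1: numerator = 5, denominator = 44 + j6.
∠H = ∠num − ∠den = 0° − (7.7652°) = -7.765°.

∠H(j1) ≈ -7.765°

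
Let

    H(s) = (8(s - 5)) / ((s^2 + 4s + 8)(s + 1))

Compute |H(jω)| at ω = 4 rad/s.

|H(j4)| ≈ 0.6945

Substitute s = j4: numerator = -40 + j32, denominator = -72 - j16.
|H(j4)| = |-40 + j32| / |-72 - j16| = 51.225 / 73.756 ≈ 0.6945.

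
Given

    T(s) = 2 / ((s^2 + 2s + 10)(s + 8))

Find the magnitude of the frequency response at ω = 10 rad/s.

|T(j10)| ≈ 0.001694

Substitute s = j10: numerator = 2, denominator = -920 - j740.
|T(j10)| = |2| / |-920 - j740| = 2 / 1180.7 ≈ 0.001694.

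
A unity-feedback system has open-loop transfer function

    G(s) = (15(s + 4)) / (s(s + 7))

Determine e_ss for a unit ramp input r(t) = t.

G(s) has one pole at the origin.
This is a Type 1 system. Kv = lim_{s→0} s·G(s) = 60/7.
e_ss = 1/Kv = 1/(60/7) = 7/60 ≈ 0.1167.

e_ss = 0.1167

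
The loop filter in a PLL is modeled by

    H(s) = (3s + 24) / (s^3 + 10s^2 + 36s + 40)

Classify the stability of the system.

stable

The denominator s^3 + 10s^2 + 36s + 40 factors as (s + 2)(s^2 + 8s + 20), giving poles at s = -2, -4 ± 2j.
Since all poles lie strictly in the left half-plane, the system is stable.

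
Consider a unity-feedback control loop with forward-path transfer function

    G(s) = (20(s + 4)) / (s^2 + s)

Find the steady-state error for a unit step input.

e_ss = 0

G(s) has one pole at the origin.
This is a Type 1 system; for a step input the steady-state error is zero.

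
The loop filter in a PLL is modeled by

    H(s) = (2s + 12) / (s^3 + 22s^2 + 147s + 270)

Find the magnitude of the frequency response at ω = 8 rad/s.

Substitute s = j8: numerator = 12 + j16, denominator = -1138 + j664.
|H(j8)| = |12 + j16| / |-1138 + j664| = 20 / 1317.6 ≈ 0.01518.

|H(j8)| ≈ 0.01518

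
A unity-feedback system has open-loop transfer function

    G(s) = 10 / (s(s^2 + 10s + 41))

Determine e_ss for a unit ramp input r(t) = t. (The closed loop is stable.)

e_ss = 4.100

G(s) has one pole at the origin.
This is a Type 1 system. Kv = lim_{s→0} s·G(s) = 10/41.
e_ss = 1/Kv = 1/(10/41) = 41/10 ≈ 4.100.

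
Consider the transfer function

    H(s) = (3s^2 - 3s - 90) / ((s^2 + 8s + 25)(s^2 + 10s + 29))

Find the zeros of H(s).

Set the numerator to zero: 3s^2 - 3s - 90 = 0, i.e. 3·(s^2 - s - 30) = 0.
Factoring: (s - 6)(s + 5) = 0.

s = 6, -5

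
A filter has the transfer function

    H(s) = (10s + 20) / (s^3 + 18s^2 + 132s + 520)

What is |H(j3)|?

|H(j3)| ≈ 0.07013

Substitute s = j3: numerator = 20 + j30, denominator = 358 + j369.
|H(j3)| = |20 + j30| / |358 + j369| = 36.056 / 514.13 ≈ 0.07013.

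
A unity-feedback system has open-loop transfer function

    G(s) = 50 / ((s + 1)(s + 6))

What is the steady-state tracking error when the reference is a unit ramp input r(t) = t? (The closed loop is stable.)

e_ss = ∞

G(s) has no poles at the origin.
This is a Type 0 system; Kv = lim_{s→0} s·G(s) = 0, so the steady-state error for a ramp input is infinite.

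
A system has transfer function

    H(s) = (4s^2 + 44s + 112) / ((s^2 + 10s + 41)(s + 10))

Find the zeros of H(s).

Set the numerator to zero: 4s^2 + 44s + 112 = 0, i.e. 4·(s^2 + 11s + 28) = 0.
Factoring: (s + 7)(s + 4) = 0.

s = -7, -4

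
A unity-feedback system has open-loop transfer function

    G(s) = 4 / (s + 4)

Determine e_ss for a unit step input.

e_ss = 0.5000

G(s) has no poles at the origin.
This is a Type 0 system. Kp = lim_{s→0} G(s) = 4/4 = 1.
e_ss = 1/(1 + Kp) = 1/(1 + 1) = 1/2 ≈ 0.5000.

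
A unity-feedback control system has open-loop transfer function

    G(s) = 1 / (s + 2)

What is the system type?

The denominator has no factor of s at the origin — no free integrator — so this is a Type 0 system.

Type 0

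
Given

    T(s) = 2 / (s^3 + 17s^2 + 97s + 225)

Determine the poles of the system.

s = -4 + 3j, -4 - 3j, -9

The poles are the roots of the denominator s^3 + 17s^2 + 97s + 225 = 0.
Trying s = -9: the polynomial evaluates to 0, so (s + 9) is a factor.
Dividing out leaves s^2 + 8s + 25 = 0.
The quadratic formula then gives s = -4 ± 3j.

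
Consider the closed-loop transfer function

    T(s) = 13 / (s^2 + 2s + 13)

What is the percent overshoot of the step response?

Comparing s^2 + 2s + 13 to s^2 + 2ζωₙs + ωₙ²: ωₙ = √13 ≈ 3.606 rad/s and ζ = 2/(2·√13) ≈ 0.2774.
%OS = 100·exp(−πζ/√(1−ζ²)) = 100·exp(−π·0.2774/√(1−0.2774²)) ≈ 40.4%.

%OS ≈ 40.4%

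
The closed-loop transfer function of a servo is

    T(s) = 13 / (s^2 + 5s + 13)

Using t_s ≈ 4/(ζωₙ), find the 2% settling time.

Comparing s^2 + 5s + 13 to s^2 + 2ζωₙs + ωₙ²: ωₙ = √13 ≈ 3.606 rad/s and ζ = 5/(2·√13) ≈ 0.6934.
ζωₙ = 5/2 = 2.5, so t_s ≈ 4/(ζωₙ) = 4/2.5 = 1.600 s.

t_s ≈ 1.600 s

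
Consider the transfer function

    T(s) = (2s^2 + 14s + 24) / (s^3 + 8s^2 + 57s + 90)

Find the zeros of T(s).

Set the numerator to zero: 2s^2 + 14s + 24 = 0, i.e. 2·(s^2 + 7s + 12) = 0.
Factoring: (s + 4)(s + 3) = 0.

s = -4, -3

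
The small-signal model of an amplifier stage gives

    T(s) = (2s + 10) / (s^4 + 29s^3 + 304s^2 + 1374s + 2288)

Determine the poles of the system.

s = -5 ± j, -8, -11

The poles are the roots of the denominator s^4 + 29s^3 + 304s^2 + 1374s + 2288 = 0.
Trying s = -8: the polynomial evaluates to 0, so (s + 8) is a factor.
Dividing out leaves s^3 + 21s^2 + 136s + 286 = 0.
This factors further as (s^2 + 10s + 26)(s + 11) = 0.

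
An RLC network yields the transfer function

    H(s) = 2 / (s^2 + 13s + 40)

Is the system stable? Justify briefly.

The denominator s^2 + 13s + 40 factors as (s + 8)(s + 5), giving poles at s = -8, -5.
Since all poles lie strictly in the left half-plane, the system is stable.

stable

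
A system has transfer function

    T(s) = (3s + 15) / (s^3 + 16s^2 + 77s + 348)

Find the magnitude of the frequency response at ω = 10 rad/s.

|T(j10)| ≈ 0.02635

Substitute s = j10: numerator = 15 + j30, denominator = -1252 - j230.
|T(j10)| = |15 + j30| / |-1252 - j230| = 33.541 / 1273.0 ≈ 0.02635.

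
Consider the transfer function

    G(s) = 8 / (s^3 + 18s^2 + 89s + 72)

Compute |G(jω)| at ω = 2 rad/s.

Substitute s = j2: numerator = 8, denominator = j170.
|G(j2)| = |8| / |j170| = 8 / 170 ≈ 0.04706.

|G(j2)| ≈ 0.04706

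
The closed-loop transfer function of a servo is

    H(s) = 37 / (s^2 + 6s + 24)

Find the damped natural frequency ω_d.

ω_d ≈ 3.873 rad/s

Comparing s^2 + 6s + 24 to s^2 + 2ζωₙs + ωₙ²: ωₙ = √24 ≈ 4.899 rad/s and ζ = 6/(2·√24) ≈ 0.6124.
ζωₙ = 6/2 = 3, so ω_d = ωₙ√(1−ζ²) = √(ωₙ² − (ζωₙ)²) = √(24 − 3²) = √15 ≈ 3.873 rad/s.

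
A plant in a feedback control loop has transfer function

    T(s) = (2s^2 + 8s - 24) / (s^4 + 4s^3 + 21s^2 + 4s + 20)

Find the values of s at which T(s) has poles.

s = j, -j, -2 + 4j, -2 - 4j

The poles are the roots of the denominator s^4 + 4s^3 + 21s^2 + 4s + 20 = 0.
No real roots exist; factor into two real quadratics: (s^2 + 1)(s^2 + 4s + 20) = 0.
Each quadratic gives a conjugate pair via the quadratic formula.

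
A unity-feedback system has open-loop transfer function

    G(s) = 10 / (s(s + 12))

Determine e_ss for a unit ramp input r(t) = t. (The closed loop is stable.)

G(s) has one pole at the origin.
This is a Type 1 system. Kv = lim_{s→0} s·G(s) = 10/12 = 5/6.
e_ss = 1/Kv = 1/(5/6) = 6/5 ≈ 1.200.

e_ss = 1.200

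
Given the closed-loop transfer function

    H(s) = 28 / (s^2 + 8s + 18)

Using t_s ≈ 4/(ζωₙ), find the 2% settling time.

Comparing s^2 + 8s + 18 to s^2 + 2ζωₙs + ωₙ²: ωₙ = √18 ≈ 4.243 rad/s and ζ = 8/(2·√18) ≈ 0.9428.
ζωₙ = 8/2 = 4, so t_s ≈ 4/(ζωₙ) = 4/4 = 1 s.

t_s ≈ 1 s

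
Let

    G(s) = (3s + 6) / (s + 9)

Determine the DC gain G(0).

G(0) = 2/3 ≈ 0.6667

Set s = 0: G(0) = (6) / (9) = 2/3.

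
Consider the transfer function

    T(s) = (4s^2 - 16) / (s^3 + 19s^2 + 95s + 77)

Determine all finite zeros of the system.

s = 2, -2

Set the numerator to zero: 4s^2 - 16 = 0, i.e. 4·(s^2 - 4) = 0.
Factoring: (s - 2)(s + 2) = 0.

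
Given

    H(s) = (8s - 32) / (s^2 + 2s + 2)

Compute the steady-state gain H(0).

H(0) = -16

Set s = 0: H(0) = (-32) / (2) = -16.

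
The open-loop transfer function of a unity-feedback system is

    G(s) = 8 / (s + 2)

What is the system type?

Type 0

The denominator has no factor of s at the origin — no free integrator — so this is a Type 0 system.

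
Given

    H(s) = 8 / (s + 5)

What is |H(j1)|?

|H(j1)| ≈ 1.569

Substitute s = j1: numerator = 8, denominator = 5 + j1.
|H(j1)| = |8| / |5 + j1| = 8 / 5.0990 ≈ 1.569.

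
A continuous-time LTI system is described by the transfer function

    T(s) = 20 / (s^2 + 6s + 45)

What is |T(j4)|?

|T(j4)| ≈ 0.5313

Substitute s = j4: numerator = 20, denominator = 29 + j24.
|T(j4)| = |20| / |29 + j24| = 20 / 37.643 ≈ 0.5313.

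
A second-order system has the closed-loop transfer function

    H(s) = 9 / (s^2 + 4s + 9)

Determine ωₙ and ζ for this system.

ωₙ = 3 rad/s, ζ ≈ 0.6667

Compare the denominator to the standard form s^2 + 2ζωₙs + ωₙ².
ωₙ² = 9, so ωₙ = 3 rad/s.
2ζωₙ = 4, so ζ = 4/(2·3) ≈ 0.6667.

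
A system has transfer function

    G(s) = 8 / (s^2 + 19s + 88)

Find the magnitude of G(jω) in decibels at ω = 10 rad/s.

|G(j10)|_dB ≈ -27.5 dB

Substitute s = j10: numerator = 8, denominator = -12 + j190.
|G(j10)| = |8| / |-12 + j190| = 8 / 190.38 ≈ 0.04202.
In decibels: 20·log₁₀(0.04202) ≈ -27.5 dB.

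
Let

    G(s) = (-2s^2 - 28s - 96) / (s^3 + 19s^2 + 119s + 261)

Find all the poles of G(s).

s = -5 + 2j, -5 - 2j, -9

The poles are the roots of the denominator s^3 + 19s^2 + 119s + 261 = 0.
Trying s = -9: the polynomial evaluates to 0, so (s + 9) is a factor.
Dividing out leaves s^2 + 10s + 29 = 0.
The quadratic formula then gives s = -5 ± 2j.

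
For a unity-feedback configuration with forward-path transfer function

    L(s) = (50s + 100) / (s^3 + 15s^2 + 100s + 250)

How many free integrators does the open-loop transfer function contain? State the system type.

Type 0

The denominator has no factor of s at the origin — no free integrator — so this is a Type 0 system.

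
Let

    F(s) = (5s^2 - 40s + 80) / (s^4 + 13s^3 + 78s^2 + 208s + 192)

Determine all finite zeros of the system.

s = 4, 4

Set the numerator to zero: 5s^2 - 40s + 80 = 0, i.e. 5·(s^2 - 8s + 16) = 0.
Factoring: (s - 4)^2 = 0.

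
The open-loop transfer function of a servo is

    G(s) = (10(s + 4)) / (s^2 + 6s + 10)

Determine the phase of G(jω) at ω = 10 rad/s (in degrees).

At s = j10: numerator = 40 + j100, denominator = -90 + j60.
∠G = ∠num − ∠den = 68.199° − (146.31°) = -78.11°.

∠G(j10) ≈ -78.11°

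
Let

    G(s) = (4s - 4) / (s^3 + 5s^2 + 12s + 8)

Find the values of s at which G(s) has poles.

s = -1, -2 ± 2j

The poles are the roots of the denominator s^3 + 5s^2 + 12s + 8 = 0.
Trying s = -1: the polynomial evaluates to 0, so (s + 1) is a factor.
Dividing out leaves s^2 + 4s + 8 = 0.
The quadratic formula then gives s = -2 ± 2j.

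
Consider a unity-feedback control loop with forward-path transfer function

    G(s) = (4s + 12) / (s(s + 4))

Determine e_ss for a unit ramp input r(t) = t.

e_ss = 0.3333

G(s) has one pole at the origin.
This is a Type 1 system. Kv = lim_{s→0} s·G(s) = 12/4 = 3.
e_ss = 1/Kv = 1/(3) = 1/3 ≈ 0.3333.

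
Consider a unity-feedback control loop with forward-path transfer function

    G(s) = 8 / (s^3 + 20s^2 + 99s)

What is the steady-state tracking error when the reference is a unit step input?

G(s) has one pole at the origin.
This is a Type 1 system; for a step input the steady-state error is zero.

e_ss = 0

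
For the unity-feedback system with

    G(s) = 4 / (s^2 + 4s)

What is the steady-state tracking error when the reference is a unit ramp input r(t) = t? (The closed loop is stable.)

e_ss = 1

G(s) has one pole at the origin.
This is a Type 1 system. Kv = lim_{s→0} s·G(s) = 4/4 = 1.
e_ss = 1/Kv = 1/(1) = 1.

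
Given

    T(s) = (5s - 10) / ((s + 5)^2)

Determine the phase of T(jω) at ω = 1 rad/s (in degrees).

At s = j1: numerator = -10 + j5, denominator = 24 + j10.
∠T = ∠num − ∠den = 153.43° − (22.620°) = 130.8°.

∠T(j1) ≈ 130.8°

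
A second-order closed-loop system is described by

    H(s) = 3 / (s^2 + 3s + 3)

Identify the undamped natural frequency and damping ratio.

ωₙ ≈ 1.732 rad/s, ζ ≈ 0.8660

Compare the denominator to the standard form s^2 + 2ζωₙs + ωₙ².
ωₙ² = 3, so ωₙ = √3 ≈ 1.732 rad/s.
2ζωₙ = 3, so ζ = 3/(2·√3) ≈ 0.8660.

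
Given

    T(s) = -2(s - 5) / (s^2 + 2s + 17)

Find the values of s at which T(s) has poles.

s = -1 ± 4j

The poles are the roots of the denominator s^2 + 2s + 17 = 0.
Using the quadratic formula: s = (-2 ± √(-64))/2 = -1 ± 4j.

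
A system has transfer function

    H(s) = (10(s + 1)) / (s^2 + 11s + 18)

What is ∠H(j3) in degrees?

At s = j3: numerator = 10 + j30, denominator = 9 + j33.
∠H = ∠num − ∠den = 71.565° − (74.745°) = -3.180°.

∠H(j3) ≈ -3.180°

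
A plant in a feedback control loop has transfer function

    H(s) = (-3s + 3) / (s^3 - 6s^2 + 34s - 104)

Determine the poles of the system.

The poles are the roots of the denominator s^3 - 6s^2 + 34s - 104 = 0.
Trying s = 4: the polynomial evaluates to 0, so (s - 4) is a factor.
Dividing out leaves s^2 - 2s + 26 = 0.
The quadratic formula then gives s = 1 ± 5j.

s = 1 + 5j, 1 - 5j, 4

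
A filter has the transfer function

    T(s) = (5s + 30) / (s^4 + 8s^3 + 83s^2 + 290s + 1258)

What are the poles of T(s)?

The poles are the roots of the denominator s^4 + 8s^3 + 83s^2 + 290s + 1258 = 0.
No real roots exist; factor into two real quadratics: (s^2 + 6s + 34)(s^2 + 2s + 37) = 0.
Each quadratic gives a conjugate pair via the quadratic formula.

s = -3 + 5j, -3 - 5j, -1 + 6j, -1 - 6j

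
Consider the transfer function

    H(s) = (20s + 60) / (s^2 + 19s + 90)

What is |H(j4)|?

|H(j4)| ≈ 0.9427

Substitute s = j4: numerator = 60 + j80, denominator = 74 + j76.
|H(j4)| = |60 + j80| / |74 + j76| = 100 / 106.08 ≈ 0.9427.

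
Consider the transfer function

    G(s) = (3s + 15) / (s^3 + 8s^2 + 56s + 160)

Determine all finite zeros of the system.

s = -5

Set the numerator to zero: 3s + 15 = 0, i.e. 3·(s + 5) = 0.
So s = -5.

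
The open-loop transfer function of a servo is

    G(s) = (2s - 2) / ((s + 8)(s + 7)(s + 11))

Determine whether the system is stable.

The poles can be read from the denominator factors: s = -8, -7, -11.
Since all poles lie strictly in the left half-plane, the system is stable.

stable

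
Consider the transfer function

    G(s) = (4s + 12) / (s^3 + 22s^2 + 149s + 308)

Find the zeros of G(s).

s = -3

Set the numerator to zero: 4s + 12 = 0, i.e. 4·(s + 3) = 0.
So s = -3.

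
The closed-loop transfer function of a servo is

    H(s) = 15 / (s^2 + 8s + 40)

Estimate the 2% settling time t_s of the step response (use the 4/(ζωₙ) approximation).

Comparing s^2 + 8s + 40 to s^2 + 2ζωₙs + ωₙ²: ωₙ = √40 ≈ 6.325 rad/s and ζ = 8/(2·√40) ≈ 0.6325.
ζωₙ = 8/2 = 4, so t_s ≈ 4/(ζωₙ) = 4/4 = 1 s.

t_s ≈ 1 s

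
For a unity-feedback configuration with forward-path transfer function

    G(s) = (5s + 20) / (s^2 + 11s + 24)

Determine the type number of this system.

Type 0

The denominator has no factor of s at the origin — no free integrator — so this is a Type 0 system.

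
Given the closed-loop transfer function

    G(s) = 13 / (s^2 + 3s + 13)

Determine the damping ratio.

Compare the denominator to the standard form s^2 + 2ζωₙs + ωₙ².
ωₙ² = 13, so ωₙ = √13 ≈ 3.606 rad/s.
2ζωₙ = 3, so ζ = 3/(2·√13) ≈ 0.4160.
With ζ = 0.4160 the response is underdamped.

ζ ≈ 0.4160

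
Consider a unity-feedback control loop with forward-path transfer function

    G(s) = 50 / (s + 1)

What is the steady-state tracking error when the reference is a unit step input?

G(s) has no poles at the origin.
This is a Type 0 system. Kp = lim_{s→0} G(s) = 50/1.
e_ss = 1/(1 + Kp) = 1/(1 + 50) = 1/51 ≈ 0.01961.

e_ss = 0.01961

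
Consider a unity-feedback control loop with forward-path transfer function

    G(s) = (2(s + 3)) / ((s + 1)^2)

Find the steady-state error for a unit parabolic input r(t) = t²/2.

e_ss = ∞

G(s) has no poles at the origin.
This is a Type 0 system; Ka = lim_{s→0} s^2·G(s) = 0, so the steady-state error for a parabola input is infinite.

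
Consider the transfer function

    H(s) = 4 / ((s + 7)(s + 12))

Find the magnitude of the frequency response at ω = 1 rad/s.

Substitute s = j1: numerator = 4, denominator = 83 + j19.
|H(j1)| = |4| / |83 + j19| = 4 / 85.147 ≈ 0.04698.

|H(j1)| ≈ 0.04698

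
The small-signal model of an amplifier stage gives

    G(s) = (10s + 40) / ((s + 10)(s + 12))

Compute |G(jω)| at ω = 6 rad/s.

|G(j6)| ≈ 0.4609

Substitute s = j6: numerator = 40 + j60, denominator = 84 + j132.
|G(j6)| = |40 + j60| / |84 + j132| = 72.111 / 156.46 ≈ 0.4609.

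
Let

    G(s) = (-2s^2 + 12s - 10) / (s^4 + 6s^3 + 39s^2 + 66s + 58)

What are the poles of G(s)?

s = -1 + j, -1 - j, -2 + 5j, -2 - 5j

The poles are the roots of the denominator s^4 + 6s^3 + 39s^2 + 66s + 58 = 0.
No real roots exist; factor into two real quadratics: (s^2 + 2s + 2)(s^2 + 4s + 29) = 0.
Each quadratic gives a conjugate pair via the quadratic formula.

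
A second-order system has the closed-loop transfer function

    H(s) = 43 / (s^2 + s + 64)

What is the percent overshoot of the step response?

%OS ≈ 82.1%

Comparing s^2 + s + 64 to s^2 + 2ζωₙs + ωₙ²: ωₙ = 8 rad/s and ζ = 1/(2·8) = 0.0625.
%OS = 100·exp(−πζ/√(1−ζ²)) = 100·exp(−π·0.0625/√(1−0.0625²)) ≈ 82.1%.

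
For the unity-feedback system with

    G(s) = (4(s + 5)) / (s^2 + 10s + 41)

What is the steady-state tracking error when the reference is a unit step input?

e_ss = 0.6721

G(s) has no poles at the origin.
This is a Type 0 system. Kp = lim_{s→0} G(s) = 20/41.
e_ss = 1/(1 + Kp) = 1/(1 + 20/41) = 41/61 ≈ 0.6721.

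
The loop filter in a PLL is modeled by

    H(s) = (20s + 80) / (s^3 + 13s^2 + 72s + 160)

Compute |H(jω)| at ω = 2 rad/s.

Substitute s = j2: numerator = 80 + j40, denominator = 108 + j136.
|H(j2)| = |80 + j40| / |108 + j136| = 89.443 / 173.67 ≈ 0.5150.

|H(j2)| ≈ 0.5150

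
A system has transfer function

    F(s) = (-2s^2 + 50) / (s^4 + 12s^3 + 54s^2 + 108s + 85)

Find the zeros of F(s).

s = 5, -5

Set the numerator to zero: -2s^2 + 50 = 0, i.e. -2·(s^2 - 25) = 0.
Factoring: (s - 5)(s + 5) = 0.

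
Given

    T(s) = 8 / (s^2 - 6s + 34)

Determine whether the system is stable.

The poles can be read from the denominator factors: s = 3 ± 5j.
Since the pole(s) at s = 3 + 5j, 3 - 5j lie in the right half-plane, the system is unstable.

unstable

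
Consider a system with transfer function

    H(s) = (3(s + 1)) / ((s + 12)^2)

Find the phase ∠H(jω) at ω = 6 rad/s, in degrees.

∠H(j6) ≈ 27.41°

At s = j6: numerator = 3 + j18, denominator = 108 + j144.
∠H = ∠num − ∠den = 80.538° − (53.130°) = 27.41°.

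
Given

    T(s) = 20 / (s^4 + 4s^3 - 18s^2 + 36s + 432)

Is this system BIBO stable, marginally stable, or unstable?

unstable

The denominator s^4 + 4s^3 - 18s^2 + 36s + 432 factors as (s + 6)(s + 4)(s^2 - 6s + 18), giving poles at s = -6, -4, 3 ± 3j.
Since the pole(s) at s = 3 + 3j, 3 - 3j lie in the right half-plane, the system is unstable.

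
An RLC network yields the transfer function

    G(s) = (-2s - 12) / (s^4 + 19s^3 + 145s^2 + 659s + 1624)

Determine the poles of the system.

The poles are the roots of the denominator s^4 + 19s^3 + 145s^2 + 659s + 1624 = 0.
Trying s = -7: the polynomial evaluates to 0, so (s + 7) is a factor.
Dividing out leaves s^3 + 12s^2 + 61s + 232 = 0.
This factors further as (s^2 + 4s + 29)(s + 8) = 0.

s = -2 + 5j, -2 - 5j, -7, -8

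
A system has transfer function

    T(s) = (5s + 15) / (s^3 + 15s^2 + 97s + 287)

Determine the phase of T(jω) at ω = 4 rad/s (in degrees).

∠T(j4) ≈ -28.62°

At s = j4: numerator = 15 + j20, denominator = 47 + j324.
∠T = ∠num − ∠den = 53.130° − (81.746°) = -28.62°.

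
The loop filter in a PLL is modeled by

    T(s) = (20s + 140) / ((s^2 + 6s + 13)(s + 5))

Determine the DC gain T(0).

T(0) = 28/13 ≈ 2.154

Set s = 0: T(0) = (140) / (65) = 28/13.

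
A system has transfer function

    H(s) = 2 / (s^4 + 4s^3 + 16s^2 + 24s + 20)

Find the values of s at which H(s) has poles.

The poles are the roots of the denominator s^4 + 4s^3 + 16s^2 + 24s + 20 = 0.
No real roots exist; factor into two real quadratics: (s^2 + 2s + 2)(s^2 + 2s + 10) = 0.
Each quadratic gives a conjugate pair via the quadratic formula.

s = -1 ± j, -1 ± 3j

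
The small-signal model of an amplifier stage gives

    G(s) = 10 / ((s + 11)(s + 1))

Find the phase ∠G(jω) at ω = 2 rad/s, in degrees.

∠G(j2) ≈ -73.74°

At s = j2: numerator = 10, denominator = 7 + j24.
∠G = ∠num − ∠den = 0° − (73.740°) = -73.74°.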